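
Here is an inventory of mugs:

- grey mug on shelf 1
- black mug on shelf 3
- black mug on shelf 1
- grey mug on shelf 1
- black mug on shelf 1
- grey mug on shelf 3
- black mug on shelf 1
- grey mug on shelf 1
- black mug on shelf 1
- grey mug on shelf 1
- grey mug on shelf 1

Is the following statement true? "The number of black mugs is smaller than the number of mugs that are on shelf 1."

True

black mugs: 5.
mugs on shelf 1: 9.
The claim requires 5 < 9, which holds.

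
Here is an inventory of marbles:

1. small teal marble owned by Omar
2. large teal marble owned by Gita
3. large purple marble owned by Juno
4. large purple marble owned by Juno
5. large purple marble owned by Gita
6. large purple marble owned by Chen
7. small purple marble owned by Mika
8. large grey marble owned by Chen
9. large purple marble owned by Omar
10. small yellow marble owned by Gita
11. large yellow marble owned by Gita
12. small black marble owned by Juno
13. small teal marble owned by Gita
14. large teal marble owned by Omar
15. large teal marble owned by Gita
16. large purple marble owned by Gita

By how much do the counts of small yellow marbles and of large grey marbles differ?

small yellow marbles: 1. large grey marbles: 1.
|1 − 1| = 1 − 1 = 0.

0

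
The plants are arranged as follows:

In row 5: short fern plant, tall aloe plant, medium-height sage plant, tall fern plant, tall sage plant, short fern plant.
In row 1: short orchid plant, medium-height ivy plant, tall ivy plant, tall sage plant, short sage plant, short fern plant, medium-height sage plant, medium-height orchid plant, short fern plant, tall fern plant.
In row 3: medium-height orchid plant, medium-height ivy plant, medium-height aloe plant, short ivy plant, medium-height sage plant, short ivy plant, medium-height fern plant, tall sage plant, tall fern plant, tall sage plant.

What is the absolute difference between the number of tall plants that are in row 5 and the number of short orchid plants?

2

tall plants in row 5: 3. short orchid plants: 1.
|3 − 1| = 3 − 1 = 2.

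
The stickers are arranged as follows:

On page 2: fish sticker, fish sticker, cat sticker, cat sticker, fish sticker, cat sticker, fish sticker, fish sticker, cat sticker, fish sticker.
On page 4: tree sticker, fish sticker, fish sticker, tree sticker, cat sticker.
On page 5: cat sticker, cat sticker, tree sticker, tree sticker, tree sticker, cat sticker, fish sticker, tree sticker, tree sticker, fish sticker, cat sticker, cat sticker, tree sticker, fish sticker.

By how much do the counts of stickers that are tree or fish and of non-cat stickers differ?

0

stickers that are tree or fish: 19. non-cat stickers: 19.
|19 − 19| = 19 − 19 = 0.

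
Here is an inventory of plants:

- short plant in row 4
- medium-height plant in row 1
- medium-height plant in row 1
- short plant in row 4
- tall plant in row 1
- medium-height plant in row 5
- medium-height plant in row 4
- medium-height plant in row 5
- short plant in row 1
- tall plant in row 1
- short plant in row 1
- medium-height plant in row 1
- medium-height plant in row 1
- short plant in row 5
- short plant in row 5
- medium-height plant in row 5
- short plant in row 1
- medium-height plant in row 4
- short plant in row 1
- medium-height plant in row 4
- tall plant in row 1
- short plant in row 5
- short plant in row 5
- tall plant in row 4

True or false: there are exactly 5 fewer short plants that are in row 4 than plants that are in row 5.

short plants in row 4: 2.
plants in row 5: 7.
The claim requires 7 − 2 (= 5) to equal 5, which holds.

True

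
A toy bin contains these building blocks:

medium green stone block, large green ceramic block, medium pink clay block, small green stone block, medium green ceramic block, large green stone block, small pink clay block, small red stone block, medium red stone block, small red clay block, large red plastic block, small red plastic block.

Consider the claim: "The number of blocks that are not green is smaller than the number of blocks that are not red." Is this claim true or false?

False

|blocks that are not green| = 7.
|blocks that are not red| = 7.
The claim requires 7 < 7, which does not hold.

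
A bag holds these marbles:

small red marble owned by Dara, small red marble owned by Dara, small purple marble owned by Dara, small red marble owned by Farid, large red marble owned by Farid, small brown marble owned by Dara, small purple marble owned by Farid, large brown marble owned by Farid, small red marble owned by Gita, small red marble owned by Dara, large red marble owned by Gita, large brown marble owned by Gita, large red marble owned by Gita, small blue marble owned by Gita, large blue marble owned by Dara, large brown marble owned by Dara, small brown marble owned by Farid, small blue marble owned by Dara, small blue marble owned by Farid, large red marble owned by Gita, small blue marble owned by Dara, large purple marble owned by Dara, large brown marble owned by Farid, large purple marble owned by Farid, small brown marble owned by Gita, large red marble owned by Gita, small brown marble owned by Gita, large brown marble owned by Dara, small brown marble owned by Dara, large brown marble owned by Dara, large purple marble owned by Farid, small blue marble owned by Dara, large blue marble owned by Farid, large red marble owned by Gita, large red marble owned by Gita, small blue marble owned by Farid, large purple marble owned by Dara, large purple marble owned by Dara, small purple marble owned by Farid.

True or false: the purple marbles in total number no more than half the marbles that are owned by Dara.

purple marbles: 8.
marbles owned by Dara: 16.
The claim requires 2 × 8 = 16 ≤ 16, which holds.

True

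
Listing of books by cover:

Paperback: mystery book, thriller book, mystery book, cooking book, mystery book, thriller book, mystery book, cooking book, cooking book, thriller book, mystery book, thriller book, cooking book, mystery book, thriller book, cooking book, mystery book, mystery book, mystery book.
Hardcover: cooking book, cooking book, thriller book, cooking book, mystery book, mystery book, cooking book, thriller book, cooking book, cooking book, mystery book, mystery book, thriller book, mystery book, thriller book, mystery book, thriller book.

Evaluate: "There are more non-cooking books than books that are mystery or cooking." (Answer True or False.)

False

non-cooking books: 25.
books that are mystery or cooking: 26.
The claim requires 25 > 26, which does not hold.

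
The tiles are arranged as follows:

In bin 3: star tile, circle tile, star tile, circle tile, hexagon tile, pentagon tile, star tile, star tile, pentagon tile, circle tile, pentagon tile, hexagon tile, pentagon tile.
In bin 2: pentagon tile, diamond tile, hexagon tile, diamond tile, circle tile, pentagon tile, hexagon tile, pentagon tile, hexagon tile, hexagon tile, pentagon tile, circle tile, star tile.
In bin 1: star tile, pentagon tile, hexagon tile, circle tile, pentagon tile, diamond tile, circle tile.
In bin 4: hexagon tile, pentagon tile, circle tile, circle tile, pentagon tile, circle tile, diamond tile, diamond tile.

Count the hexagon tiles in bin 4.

1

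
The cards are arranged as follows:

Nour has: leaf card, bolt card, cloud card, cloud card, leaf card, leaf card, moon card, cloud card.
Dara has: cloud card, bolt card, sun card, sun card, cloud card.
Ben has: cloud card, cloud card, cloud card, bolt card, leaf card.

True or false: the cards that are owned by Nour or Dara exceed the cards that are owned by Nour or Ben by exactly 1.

|cards owned by Nour or Dara| = 13.
|cards owned by Nour or Ben| = 13.
The claim requires 13 − 13 (= 0) to equal 1, which does not hold.

False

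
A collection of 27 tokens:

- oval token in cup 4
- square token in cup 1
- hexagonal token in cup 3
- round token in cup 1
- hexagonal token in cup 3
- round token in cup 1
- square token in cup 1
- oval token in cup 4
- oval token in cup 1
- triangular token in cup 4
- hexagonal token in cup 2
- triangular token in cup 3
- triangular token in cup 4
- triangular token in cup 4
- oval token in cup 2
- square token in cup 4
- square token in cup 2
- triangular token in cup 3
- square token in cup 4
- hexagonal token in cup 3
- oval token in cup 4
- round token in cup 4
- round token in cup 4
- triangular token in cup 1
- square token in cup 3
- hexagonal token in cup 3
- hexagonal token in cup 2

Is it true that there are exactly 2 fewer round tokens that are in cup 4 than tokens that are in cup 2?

round tokens in cup 4: 2.
tokens in cup 2: 4.
The claim requires 4 − 2 (= 2) to equal 2, which holds.

True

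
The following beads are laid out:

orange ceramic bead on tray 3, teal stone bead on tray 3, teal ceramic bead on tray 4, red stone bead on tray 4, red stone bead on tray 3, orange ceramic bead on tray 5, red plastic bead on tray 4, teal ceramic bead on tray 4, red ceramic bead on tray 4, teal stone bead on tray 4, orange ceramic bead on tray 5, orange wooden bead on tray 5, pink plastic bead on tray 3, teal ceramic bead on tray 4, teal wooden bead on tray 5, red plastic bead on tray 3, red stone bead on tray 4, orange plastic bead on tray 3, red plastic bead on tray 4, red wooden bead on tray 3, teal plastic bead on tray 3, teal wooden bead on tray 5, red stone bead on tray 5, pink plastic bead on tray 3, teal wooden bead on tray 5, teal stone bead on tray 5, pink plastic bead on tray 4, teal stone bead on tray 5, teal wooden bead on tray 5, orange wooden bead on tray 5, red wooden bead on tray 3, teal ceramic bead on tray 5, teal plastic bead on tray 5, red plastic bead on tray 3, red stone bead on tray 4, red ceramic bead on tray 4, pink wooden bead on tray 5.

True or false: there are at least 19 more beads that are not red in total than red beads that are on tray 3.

True

There are 24 beads that are not red.
There are 5 red beads on tray 3.
The claim requires 24 − 5 = 19 ≥ 19, which holds.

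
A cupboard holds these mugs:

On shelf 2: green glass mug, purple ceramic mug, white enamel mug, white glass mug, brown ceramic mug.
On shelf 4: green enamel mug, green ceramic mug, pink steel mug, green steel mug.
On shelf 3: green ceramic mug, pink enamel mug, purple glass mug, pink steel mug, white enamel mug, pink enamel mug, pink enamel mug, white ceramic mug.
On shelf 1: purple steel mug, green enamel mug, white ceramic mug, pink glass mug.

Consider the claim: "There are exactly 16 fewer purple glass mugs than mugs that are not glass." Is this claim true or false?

|purple glass mugs| = 1.
|mugs that are not glass| = 17.
The claim requires 17 − 1 (= 16) to equal 16, which holds.

True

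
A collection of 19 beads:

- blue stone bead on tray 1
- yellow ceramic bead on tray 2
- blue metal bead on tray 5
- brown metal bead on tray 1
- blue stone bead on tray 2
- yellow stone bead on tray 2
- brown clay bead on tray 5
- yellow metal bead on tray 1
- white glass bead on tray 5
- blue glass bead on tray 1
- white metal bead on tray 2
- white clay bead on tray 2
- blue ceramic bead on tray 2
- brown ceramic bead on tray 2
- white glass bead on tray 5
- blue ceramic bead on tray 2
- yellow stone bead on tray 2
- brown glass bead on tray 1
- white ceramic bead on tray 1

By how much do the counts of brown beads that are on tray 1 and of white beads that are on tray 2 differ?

0

brown beads on tray 1: 2. white beads on tray 2: 2.
|2 − 2| = 2 − 2 = 0.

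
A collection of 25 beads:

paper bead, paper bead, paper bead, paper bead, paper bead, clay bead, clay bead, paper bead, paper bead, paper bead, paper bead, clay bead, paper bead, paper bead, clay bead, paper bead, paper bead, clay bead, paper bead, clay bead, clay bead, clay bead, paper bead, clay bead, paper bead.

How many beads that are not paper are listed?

9

Total beads: 25; with the excluded value: 16; remaining 25 − 16 = 9.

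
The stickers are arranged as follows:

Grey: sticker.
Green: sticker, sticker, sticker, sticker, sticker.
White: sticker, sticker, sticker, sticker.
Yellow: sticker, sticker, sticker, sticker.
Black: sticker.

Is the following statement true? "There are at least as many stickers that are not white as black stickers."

There are 11 stickers that are not white.
There is 1 black sticker.
The claim requires 11 ≥ 1, which holds.

True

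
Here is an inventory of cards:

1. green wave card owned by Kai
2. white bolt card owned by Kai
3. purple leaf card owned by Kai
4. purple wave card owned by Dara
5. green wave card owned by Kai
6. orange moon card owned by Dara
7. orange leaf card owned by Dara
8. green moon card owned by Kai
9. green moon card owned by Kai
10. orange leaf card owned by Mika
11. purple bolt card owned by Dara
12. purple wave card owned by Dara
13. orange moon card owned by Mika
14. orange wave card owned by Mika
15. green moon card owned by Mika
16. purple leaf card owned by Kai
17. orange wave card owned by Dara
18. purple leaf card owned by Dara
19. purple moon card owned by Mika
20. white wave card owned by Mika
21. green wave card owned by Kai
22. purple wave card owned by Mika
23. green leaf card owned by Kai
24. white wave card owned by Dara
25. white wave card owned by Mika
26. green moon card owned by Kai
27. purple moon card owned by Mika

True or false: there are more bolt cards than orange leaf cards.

False

|bolt cards| = 2.
|orange leaf cards| = 2.
The claim requires 2 > 2, which does not hold.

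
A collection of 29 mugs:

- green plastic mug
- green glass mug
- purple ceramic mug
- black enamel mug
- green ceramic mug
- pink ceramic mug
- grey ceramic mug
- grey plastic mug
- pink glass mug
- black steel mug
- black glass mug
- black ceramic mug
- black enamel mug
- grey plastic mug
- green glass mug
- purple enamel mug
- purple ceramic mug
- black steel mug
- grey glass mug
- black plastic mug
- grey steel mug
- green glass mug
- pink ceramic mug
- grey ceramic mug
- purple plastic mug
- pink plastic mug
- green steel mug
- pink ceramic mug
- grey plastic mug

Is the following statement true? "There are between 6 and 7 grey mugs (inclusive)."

|grey mugs| = 7.
The claim requires 6 ≤ 7 ≤ 7, which holds.

True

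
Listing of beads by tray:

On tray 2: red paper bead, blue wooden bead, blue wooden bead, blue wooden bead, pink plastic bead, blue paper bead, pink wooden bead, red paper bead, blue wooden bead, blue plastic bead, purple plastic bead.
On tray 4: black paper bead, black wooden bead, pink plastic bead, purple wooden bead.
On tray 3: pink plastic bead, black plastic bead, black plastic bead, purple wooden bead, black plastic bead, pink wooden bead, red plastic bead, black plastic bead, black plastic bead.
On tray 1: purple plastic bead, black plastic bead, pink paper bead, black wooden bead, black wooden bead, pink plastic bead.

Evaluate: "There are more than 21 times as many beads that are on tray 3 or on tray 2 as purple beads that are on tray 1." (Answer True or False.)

|beads on tray 3 or on tray 2| = 20.
|purple beads on tray 1| = 1.
The claim requires 20 > 21 × 1 = 21, which does not hold.

False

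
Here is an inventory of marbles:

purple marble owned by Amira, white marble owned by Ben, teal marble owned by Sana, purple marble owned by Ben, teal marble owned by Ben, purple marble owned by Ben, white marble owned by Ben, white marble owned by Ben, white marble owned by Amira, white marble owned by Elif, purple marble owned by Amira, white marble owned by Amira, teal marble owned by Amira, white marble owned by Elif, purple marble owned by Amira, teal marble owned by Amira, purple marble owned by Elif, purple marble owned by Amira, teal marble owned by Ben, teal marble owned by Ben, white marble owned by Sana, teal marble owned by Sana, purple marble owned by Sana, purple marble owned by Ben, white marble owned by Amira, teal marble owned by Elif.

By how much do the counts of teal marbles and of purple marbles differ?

teal marbles: 8. purple marbles: 9.
|8 − 9| = 9 − 8 = 1.

1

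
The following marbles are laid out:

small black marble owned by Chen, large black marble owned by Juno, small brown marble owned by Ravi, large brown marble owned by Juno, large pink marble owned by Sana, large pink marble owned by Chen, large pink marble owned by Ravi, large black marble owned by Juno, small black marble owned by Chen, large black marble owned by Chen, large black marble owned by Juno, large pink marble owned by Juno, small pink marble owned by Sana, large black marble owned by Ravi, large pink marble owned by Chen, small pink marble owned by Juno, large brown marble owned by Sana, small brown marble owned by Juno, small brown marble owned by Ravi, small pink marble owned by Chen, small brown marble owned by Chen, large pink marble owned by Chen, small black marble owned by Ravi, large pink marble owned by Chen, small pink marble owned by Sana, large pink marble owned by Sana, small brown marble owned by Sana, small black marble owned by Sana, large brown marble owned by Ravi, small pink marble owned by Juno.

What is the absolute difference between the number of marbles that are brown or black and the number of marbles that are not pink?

0

marbles that are brown or black: 17. marbles that are not pink: 17.
|17 − 17| = 17 − 17 = 0.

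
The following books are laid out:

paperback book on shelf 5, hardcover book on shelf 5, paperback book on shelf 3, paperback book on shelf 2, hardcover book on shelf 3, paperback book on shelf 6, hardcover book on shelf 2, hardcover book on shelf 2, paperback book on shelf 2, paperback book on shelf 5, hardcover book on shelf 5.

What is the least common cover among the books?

Counts by cover: paperback 6, hardcover 5.
The minimum is 5, held uniquely by hardcover.

hardcover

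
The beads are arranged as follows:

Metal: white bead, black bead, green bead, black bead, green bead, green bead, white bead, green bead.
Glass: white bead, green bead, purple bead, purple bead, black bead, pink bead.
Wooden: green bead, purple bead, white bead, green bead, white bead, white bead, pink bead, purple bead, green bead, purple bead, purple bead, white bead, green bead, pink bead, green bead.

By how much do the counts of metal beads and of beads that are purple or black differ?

1

metal beads: 8. beads that are purple or black: 9.
|8 − 9| = 9 − 8 = 1.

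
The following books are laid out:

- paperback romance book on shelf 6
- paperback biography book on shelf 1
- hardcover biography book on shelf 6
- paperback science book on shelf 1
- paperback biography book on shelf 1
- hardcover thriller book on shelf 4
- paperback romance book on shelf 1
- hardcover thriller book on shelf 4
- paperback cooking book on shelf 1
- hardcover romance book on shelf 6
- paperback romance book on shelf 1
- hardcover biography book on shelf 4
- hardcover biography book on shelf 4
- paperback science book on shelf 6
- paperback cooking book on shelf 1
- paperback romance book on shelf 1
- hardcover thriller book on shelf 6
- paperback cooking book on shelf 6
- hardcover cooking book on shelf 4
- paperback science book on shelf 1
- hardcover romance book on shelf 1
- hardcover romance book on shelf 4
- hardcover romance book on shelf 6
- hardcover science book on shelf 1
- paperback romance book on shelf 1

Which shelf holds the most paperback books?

Counts by shelf (restricted to paperback books): shelf 1→10, shelf 6→3, shelf 4→0.
The maximum is 10, held uniquely by shelf 1.

shelf 1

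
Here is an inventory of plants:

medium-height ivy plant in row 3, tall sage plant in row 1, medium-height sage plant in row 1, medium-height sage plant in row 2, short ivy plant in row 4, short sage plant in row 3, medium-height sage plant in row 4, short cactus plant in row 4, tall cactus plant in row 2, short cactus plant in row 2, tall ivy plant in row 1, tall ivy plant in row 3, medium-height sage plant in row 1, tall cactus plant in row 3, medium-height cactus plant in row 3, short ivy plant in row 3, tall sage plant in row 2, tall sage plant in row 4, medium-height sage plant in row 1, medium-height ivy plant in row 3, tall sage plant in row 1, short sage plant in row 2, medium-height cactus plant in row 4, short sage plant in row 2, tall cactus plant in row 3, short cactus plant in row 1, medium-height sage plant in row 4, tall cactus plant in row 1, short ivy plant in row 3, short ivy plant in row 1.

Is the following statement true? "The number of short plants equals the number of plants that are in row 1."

False

There are 10 short plants.
There are 9 plants in row 1.
The claim requires 10 = 9, which does not hold.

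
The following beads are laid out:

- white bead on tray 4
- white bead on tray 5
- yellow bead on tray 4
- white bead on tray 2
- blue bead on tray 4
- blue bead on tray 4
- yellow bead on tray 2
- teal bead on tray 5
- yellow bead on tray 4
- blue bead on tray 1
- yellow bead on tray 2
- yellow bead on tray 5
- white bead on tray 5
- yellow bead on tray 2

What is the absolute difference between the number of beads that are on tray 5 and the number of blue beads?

1

beads on tray 5: 4. blue beads: 3.
|4 − 3| = 4 − 3 = 1.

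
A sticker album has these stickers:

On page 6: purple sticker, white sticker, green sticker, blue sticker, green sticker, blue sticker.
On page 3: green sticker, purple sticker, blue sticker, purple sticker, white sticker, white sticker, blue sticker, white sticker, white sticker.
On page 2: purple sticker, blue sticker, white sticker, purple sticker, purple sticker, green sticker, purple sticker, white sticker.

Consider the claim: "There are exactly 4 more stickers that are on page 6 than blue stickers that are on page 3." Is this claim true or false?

True

|stickers on page 6| = 6.
|blue stickers on page 3| = 2.
The claim requires 6 − 2 (= 4) to equal 4, which holds.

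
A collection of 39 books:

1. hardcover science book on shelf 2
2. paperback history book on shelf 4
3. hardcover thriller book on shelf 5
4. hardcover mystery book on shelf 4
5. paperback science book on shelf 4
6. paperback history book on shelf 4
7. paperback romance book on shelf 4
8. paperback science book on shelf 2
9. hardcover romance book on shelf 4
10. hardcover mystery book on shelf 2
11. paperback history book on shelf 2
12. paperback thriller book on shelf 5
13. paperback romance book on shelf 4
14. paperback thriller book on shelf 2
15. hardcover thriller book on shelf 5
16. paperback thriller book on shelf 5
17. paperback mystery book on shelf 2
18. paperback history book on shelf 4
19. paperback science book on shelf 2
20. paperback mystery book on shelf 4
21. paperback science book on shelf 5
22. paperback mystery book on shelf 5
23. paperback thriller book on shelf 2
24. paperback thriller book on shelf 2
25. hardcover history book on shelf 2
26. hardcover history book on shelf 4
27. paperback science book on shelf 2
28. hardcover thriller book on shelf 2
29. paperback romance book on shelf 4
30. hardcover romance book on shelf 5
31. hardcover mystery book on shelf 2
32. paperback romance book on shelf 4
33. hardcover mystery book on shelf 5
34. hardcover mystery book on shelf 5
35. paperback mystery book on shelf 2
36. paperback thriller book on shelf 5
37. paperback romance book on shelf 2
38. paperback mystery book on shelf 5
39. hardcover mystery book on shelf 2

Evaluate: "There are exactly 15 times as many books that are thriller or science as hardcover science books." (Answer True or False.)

|books that are thriller or science| = 15.
|hardcover science books| = 1.
The claim requires 15 = 15 × 1 = 15, which holds.

True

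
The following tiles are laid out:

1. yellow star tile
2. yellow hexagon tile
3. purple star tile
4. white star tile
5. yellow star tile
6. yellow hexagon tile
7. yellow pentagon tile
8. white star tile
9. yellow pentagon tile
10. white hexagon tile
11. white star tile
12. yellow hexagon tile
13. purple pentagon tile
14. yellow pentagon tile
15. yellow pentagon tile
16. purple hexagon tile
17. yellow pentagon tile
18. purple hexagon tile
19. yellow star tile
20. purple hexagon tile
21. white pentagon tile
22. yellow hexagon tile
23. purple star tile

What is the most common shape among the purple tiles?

hexagon

Counts by shape (restricted to purple tiles): hexagon 3, star 2, pentagon 1.
The maximum is 3, held uniquely by hexagon.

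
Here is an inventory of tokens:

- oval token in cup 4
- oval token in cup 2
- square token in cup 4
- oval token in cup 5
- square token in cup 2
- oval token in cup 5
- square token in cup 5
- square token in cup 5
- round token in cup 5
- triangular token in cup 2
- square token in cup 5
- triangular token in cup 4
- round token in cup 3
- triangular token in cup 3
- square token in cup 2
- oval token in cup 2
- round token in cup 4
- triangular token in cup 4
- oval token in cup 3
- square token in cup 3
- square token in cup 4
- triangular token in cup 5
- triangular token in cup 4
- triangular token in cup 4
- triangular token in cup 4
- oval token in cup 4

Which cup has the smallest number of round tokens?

Counts by cup (restricted to round tokens): cup 4→1, cup 3→1, cup 5→1, cup 2→0.
The minimum is 0, held uniquely by cup 2.

cup 2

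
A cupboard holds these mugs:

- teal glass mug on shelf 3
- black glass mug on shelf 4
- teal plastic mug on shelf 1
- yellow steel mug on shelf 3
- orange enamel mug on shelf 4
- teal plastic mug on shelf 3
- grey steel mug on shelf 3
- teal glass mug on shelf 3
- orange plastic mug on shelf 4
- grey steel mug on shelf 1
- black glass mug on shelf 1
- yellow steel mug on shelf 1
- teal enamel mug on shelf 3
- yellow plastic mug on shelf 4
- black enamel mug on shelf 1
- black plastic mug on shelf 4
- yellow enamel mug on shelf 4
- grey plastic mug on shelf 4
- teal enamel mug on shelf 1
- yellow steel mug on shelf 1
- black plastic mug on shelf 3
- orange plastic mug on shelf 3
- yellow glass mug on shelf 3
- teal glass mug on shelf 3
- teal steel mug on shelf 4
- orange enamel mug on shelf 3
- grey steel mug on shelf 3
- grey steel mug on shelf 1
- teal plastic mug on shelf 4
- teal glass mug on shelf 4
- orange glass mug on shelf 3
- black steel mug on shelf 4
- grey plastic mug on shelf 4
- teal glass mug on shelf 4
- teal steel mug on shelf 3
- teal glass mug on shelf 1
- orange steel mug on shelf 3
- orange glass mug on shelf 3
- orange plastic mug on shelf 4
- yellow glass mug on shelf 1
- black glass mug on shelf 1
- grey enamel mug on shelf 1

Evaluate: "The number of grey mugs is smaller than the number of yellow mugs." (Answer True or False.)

False

There are 7 grey mugs.
There are 7 yellow mugs.
The claim requires 7 < 7, which does not hold.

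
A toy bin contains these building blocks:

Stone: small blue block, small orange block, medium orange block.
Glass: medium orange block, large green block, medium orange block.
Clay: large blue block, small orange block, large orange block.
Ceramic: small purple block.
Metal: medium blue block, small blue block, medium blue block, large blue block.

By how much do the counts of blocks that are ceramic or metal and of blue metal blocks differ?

1

blocks that are ceramic or metal: 5. blue metal blocks: 4.
|5 − 4| = 5 − 4 = 1.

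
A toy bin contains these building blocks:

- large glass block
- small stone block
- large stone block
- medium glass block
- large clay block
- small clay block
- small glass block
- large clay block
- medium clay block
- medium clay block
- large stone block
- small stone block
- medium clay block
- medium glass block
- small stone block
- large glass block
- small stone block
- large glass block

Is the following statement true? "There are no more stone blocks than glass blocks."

True

stone blocks: 6.
glass blocks: 6.
The claim requires 6 ≤ 6, which holds.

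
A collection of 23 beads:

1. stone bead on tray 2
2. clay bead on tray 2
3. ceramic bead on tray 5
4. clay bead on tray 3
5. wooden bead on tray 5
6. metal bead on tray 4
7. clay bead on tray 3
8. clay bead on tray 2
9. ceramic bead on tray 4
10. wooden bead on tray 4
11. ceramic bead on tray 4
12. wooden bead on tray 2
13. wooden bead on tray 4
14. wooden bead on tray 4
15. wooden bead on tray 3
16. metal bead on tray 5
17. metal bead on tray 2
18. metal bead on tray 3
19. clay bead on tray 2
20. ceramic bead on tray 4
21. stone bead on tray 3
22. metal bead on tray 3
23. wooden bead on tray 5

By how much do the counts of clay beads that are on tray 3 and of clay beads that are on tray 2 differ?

1

clay beads on tray 3: 2. clay beads on tray 2: 3.
|2 − 3| = 3 − 2 = 1.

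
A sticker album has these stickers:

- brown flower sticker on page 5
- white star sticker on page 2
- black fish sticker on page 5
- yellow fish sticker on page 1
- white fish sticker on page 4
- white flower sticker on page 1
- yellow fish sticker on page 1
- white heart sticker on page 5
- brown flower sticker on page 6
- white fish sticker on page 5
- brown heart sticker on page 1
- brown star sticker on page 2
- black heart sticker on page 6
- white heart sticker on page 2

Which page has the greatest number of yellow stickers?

page 1

Counts by page (restricted to yellow stickers): page 1→2, page 4→0, page 2→0, page 5→0, page 6→0.
The maximum is 2, held uniquely by page 1.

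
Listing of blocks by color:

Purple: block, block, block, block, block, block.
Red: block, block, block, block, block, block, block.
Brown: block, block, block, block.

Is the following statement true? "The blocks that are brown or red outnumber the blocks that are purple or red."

blocks that are brown or red: 11.
blocks that are purple or red: 13.
The claim requires 11 > 13, which does not hold.

False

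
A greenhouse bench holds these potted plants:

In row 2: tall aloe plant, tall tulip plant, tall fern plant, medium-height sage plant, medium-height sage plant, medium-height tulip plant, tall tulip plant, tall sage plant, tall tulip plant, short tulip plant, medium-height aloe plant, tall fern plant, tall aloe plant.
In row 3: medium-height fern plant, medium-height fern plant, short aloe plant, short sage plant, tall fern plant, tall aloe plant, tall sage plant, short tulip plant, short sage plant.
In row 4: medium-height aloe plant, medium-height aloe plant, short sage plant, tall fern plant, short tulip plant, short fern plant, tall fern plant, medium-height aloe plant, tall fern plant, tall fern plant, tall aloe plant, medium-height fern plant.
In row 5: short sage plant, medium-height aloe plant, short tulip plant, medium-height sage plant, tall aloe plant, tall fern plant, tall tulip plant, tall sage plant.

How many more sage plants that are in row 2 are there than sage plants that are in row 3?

0

sage plants in row 2: 3.
sage plants in row 3: 3.
3 − 3 = 0.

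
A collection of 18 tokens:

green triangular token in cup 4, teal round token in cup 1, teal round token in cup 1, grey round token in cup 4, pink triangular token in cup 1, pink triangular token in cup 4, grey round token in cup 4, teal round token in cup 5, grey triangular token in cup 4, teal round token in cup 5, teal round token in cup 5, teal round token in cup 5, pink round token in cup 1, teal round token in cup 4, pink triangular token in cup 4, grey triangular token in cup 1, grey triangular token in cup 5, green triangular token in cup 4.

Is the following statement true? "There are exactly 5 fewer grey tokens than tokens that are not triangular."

|grey tokens| = 5.
|tokens that are not triangular| = 10.
The claim requires 10 − 5 (= 5) to equal 5, which holds.

True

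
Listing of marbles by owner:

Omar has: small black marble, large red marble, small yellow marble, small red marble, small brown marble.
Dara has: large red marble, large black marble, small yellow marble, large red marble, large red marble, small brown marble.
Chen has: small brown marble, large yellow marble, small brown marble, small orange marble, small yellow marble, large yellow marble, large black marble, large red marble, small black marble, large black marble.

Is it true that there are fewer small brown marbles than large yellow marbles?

|small brown marbles| = 4.
|large yellow marbles| = 2.
The claim requires 4 < 2, which does not hold.

False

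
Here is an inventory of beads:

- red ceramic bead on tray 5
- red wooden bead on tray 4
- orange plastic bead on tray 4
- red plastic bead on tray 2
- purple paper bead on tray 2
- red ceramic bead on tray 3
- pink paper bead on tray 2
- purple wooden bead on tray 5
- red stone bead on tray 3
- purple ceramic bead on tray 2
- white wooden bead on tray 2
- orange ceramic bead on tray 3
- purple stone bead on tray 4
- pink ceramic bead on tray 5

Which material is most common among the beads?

Counts by material: ceramic 5, wooden 3, paper 2, plastic 2, stone 2.
The maximum is 5, held uniquely by ceramic.

ceramic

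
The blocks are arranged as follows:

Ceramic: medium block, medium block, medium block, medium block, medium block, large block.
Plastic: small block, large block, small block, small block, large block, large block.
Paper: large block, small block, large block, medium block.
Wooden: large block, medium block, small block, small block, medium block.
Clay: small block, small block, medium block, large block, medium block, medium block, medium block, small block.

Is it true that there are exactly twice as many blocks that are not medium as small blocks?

False

There are 17 blocks that are not medium.
There are 9 small blocks.
The claim requires 17 = 2 × 9 = 18, which does not hold.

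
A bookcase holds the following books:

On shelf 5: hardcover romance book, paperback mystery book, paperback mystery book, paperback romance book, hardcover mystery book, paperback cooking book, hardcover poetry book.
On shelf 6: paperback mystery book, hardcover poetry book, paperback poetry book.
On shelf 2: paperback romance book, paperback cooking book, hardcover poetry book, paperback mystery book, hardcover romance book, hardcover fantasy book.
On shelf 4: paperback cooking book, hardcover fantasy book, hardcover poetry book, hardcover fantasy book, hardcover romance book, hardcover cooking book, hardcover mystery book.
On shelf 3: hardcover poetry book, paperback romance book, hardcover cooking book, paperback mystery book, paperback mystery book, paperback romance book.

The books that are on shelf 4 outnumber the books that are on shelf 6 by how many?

4

books on shelf 4: 7.
books on shelf 6: 3.
7 − 3 = 4.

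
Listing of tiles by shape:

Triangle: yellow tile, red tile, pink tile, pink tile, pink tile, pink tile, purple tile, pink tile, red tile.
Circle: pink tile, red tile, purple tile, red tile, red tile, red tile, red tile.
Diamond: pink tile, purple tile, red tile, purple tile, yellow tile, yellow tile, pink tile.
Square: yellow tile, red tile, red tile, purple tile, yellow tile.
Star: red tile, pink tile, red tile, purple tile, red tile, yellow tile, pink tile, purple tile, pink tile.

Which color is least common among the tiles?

Counts by color: red 13, pink 11, purple 7, yellow 6.
The minimum is 6, held uniquely by yellow.

yellow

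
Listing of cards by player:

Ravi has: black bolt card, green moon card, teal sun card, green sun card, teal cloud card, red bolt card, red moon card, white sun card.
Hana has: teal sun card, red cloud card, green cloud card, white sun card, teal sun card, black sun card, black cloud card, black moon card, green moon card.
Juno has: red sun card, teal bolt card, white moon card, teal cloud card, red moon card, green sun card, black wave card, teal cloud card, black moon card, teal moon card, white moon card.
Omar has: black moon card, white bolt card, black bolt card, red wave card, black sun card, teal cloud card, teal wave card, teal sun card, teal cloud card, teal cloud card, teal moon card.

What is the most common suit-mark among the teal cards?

cloud

Counts by suit-mark (restricted to teal cards): cloud 6, sun 4, moon 2, wave 1, bolt 1.
The maximum is 6, held uniquely by cloud.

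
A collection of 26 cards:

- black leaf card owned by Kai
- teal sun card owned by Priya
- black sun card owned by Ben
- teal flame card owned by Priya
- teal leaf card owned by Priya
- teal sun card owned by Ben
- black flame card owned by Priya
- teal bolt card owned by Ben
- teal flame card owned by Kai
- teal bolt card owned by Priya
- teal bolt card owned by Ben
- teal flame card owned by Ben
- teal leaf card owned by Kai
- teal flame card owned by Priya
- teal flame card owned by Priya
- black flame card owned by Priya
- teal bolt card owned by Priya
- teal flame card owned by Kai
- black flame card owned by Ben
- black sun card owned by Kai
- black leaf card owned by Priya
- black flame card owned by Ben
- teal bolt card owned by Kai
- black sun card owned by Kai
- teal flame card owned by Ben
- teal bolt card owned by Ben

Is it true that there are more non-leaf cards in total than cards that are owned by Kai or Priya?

True

|non-leaf cards| = 22.
|cards owned by Kai or Priya| = 17.
The claim requires 22 > 17, which holds.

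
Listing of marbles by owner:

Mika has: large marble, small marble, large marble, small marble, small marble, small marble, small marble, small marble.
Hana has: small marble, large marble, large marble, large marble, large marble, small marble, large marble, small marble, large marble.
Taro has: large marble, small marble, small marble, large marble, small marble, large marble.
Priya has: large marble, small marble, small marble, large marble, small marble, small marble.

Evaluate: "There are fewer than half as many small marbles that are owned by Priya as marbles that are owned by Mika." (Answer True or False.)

False

small marbles owned by Priya: 4.
marbles owned by Mika: 8.
The claim requires 2 × 4 = 8 < 8, which does not hold.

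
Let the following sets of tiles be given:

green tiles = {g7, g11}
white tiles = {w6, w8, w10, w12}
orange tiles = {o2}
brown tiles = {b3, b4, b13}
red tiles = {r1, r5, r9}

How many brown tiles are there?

3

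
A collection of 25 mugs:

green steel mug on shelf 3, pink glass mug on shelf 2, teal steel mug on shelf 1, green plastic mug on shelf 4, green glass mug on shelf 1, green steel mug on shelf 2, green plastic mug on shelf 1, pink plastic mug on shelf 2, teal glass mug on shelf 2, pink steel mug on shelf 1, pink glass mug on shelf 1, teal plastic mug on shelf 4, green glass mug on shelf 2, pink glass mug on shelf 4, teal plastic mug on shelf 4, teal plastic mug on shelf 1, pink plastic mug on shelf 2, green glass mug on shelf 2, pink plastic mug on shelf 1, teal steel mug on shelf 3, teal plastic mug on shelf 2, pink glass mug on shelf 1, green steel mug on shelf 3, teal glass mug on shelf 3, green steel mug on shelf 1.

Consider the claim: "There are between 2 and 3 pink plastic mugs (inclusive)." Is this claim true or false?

True

|pink plastic mugs| = 3.
The claim requires 2 ≤ 3 ≤ 3, which holds.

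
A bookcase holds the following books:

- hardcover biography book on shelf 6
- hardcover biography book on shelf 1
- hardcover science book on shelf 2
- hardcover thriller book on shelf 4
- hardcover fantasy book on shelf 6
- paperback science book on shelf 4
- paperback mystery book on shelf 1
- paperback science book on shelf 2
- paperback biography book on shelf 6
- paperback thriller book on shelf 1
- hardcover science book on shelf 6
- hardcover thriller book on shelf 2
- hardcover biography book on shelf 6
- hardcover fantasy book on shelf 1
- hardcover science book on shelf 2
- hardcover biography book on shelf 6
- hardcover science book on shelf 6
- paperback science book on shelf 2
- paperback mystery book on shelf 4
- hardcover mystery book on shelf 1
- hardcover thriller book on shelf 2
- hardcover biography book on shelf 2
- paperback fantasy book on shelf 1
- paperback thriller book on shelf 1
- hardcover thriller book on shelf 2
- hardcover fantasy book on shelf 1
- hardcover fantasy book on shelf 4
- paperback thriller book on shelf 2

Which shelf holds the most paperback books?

shelf 1

Counts by shelf (restricted to paperback books): shelf 1→4, shelf 2→3, shelf 4→2, shelf 6→1.
The maximum is 4, held uniquely by shelf 1.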